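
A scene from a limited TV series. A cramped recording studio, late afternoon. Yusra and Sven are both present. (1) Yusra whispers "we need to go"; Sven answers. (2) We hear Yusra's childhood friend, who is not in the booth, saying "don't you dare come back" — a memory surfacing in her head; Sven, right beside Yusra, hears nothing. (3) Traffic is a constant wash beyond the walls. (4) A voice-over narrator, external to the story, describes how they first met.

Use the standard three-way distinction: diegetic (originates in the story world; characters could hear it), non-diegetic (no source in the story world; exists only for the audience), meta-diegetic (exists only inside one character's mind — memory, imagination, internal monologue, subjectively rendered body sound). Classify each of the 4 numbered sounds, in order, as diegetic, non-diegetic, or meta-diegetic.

diegetic, meta-diegetic, diegetic, non-diegetic

Sound (1): on-screen dialogue — Yusra speaks and Sven is there to hear, so diegetic.
(2) a remembered line, private to Yusra — not present in the room, not audible to Sven → meta-diegetic.
(3) it's the actual ambient sound of the location → diegetic.
Sound (4): the narrator exists outside the story world, addressing only the audience, so non-diegetic.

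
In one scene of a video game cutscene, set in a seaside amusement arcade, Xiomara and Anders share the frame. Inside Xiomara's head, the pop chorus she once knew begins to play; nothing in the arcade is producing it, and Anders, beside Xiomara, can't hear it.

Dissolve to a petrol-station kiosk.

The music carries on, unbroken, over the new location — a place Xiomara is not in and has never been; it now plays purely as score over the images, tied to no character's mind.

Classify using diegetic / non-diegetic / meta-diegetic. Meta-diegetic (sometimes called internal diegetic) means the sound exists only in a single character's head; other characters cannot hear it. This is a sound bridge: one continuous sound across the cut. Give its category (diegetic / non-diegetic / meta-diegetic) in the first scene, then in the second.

Scene one: the music exists only inside Xiomara's mind; Anders can't hear it → meta-diegetic.
Scene two: it's detached from Xiomara entirely and plays over unrelated images with no in-world source — conventional underscore → non-diegetic.

meta-diegetic, non-diegetic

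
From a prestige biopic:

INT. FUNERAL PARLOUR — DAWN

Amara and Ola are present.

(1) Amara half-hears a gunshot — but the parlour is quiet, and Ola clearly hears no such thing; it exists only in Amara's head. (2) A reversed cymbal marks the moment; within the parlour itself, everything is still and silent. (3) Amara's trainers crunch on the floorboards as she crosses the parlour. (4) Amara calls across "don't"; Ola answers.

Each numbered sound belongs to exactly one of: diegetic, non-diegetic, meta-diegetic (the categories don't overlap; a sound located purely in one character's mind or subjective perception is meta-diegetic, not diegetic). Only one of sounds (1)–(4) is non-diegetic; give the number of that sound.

Sound (1): the sound is imagined by Amara; nothing in the story world is producing it and Ola can't hear it, so meta-diegetic.
(2) is non-diegetic: nothing in the scene produces it; it's an accent added for the audience.
Sound (3): Amara's footsteps are produced in the story world, so diegetic.
(4) is diegetic: on-screen dialogue — Amara speaks and Ola is there to hear.
Only (2) is non-diegetic.

2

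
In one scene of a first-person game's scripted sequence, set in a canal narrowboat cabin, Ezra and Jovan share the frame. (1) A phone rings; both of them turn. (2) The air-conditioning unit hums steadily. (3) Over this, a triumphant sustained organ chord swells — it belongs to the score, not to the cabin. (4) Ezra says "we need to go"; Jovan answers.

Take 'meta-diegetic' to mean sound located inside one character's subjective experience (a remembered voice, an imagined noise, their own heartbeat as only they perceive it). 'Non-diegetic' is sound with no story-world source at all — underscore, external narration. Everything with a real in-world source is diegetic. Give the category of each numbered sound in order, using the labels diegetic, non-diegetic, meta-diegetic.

(1) is diegetic: the sound comes from a phone physically present in the location.
(2) is diegetic: the air-conditioning unit is part of the location's real environment.
(3) is non-diegetic: it has no source in the story world and no character can hear it — it's underscore.
Sound (4): on-screen dialogue — Ezra speaks and Jovan is there to hear, so diegetic.

diegetic, diegetic, non-diegetic, diegetic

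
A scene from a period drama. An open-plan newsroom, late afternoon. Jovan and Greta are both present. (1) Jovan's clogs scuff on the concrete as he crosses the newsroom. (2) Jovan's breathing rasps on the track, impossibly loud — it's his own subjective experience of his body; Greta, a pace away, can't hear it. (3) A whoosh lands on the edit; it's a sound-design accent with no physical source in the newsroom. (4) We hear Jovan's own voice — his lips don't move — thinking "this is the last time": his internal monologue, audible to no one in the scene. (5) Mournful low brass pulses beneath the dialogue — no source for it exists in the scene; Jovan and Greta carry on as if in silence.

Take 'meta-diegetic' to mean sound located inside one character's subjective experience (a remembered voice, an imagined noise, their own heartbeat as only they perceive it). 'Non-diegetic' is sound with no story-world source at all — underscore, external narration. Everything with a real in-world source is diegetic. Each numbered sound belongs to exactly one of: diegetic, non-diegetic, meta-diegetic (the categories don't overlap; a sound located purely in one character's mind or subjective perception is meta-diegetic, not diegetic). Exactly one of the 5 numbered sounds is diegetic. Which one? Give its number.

(1) a character's body making contact with the set — an in-world sound → diegetic.
(2) it's Jovan's internal bodily sensation rendered as sound; only Jovan 'hears' it → meta-diegetic.
(3) an editorial stinger — it belongs to the cut, not the story world → non-diegetic.
(4) Jovan's thought-voice: a private mental sound no other character can hear → meta-diegetic.
(5) it has no source in the story world and no character can hear it — it's underscore → non-diegetic.
Only (1) is diegetic.

1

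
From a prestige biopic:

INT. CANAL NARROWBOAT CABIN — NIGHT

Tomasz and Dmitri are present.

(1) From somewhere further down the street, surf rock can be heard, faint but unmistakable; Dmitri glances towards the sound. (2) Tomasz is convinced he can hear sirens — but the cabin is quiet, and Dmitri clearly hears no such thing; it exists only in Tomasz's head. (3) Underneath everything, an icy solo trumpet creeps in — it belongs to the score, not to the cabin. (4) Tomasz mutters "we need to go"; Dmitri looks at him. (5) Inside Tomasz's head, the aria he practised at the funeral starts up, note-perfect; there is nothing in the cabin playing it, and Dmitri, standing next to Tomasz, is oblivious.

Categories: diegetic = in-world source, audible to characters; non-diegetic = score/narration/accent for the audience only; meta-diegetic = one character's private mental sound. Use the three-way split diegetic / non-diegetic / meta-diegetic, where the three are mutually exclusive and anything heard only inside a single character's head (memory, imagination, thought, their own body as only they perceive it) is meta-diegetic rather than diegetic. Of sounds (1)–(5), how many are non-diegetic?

1

(1) the music has an off-screen but real-world source and a character hears it → diegetic.
(2) is meta-diegetic: the sound is imagined by Tomasz; nothing in the story world is producing it and Dmitri can't hear it.
Sound (3): nothing in the cabin produces it and the characters don't hear it — pure soundtrack, so non-diegetic.
Sound (4): on-screen dialogue — Tomasz speaks and Dmitri is there to hear, so diegetic.
Sound (5): the music is a memory playing inside Tomasz's mind alone; no real-world source, Dmitri can't hear it, so meta-diegetic.
So 1 of the 5 is non-diegetic: (3).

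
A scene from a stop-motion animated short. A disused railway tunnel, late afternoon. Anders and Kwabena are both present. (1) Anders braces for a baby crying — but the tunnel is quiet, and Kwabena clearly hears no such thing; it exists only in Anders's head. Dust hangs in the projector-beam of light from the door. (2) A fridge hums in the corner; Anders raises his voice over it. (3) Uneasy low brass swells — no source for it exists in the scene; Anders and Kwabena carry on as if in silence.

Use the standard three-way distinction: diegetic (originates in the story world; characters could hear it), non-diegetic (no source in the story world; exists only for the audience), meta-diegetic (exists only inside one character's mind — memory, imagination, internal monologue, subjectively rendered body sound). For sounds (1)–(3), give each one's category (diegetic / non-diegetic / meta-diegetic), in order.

Sound (1): subjective to Anders: the tunnel is silent and Kwabena hears nothing, so meta-diegetic.
(2) is diegetic: it's the actual ambient sound of the location.
(3) score with no on-screen or off-screen source; it exists for the audience alone → non-diegetic.

meta-diegetic, diegetic, non-diegetic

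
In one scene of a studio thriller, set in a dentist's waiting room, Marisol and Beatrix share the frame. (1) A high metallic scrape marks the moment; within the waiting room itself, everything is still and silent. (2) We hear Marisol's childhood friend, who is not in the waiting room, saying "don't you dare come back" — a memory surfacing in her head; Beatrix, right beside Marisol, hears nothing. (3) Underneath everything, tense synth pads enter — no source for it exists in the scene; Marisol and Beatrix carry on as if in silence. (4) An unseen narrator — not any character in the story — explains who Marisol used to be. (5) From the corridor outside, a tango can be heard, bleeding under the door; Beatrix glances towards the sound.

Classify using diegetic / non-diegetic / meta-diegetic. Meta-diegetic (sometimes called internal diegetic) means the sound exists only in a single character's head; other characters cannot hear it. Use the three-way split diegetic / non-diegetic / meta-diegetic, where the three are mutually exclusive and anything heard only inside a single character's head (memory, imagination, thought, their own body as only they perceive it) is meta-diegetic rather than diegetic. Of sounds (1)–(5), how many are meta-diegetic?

(1) is non-diegetic: an editorial stinger — it belongs to the cut, not the story world.
(2) it's Marisol's recollection rendered as sound; the other character can't hear it → meta-diegetic.
Sound (3): nothing in the waiting room produces it and the characters don't hear it — pure soundtrack, so non-diegetic.
(4) is non-diegetic: the narrator exists outside the story world, addressing only the audience.
(5) is diegetic: off-screen diegetic: the source is out of frame but still in the story's space.
So 1 of the 5 is meta-diegetic: (2).

1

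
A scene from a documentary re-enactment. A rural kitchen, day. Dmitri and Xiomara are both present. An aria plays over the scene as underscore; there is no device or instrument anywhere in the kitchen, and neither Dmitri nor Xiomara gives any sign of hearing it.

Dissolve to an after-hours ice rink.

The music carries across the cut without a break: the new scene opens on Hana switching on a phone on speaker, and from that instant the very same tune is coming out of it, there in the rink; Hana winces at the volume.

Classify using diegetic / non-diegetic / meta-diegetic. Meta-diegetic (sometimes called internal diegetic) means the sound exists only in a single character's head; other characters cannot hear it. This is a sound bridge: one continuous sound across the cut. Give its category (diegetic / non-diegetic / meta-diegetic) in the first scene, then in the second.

Scene one: there's no in-world source anywhere and no character hears it — underscore for the audience only → non-diegetic.
Scene two: once Hana turns on a phone on speaker, the music has a real source in the story world and Hana reacts to it → diegetic.

non-diegetic, diegetic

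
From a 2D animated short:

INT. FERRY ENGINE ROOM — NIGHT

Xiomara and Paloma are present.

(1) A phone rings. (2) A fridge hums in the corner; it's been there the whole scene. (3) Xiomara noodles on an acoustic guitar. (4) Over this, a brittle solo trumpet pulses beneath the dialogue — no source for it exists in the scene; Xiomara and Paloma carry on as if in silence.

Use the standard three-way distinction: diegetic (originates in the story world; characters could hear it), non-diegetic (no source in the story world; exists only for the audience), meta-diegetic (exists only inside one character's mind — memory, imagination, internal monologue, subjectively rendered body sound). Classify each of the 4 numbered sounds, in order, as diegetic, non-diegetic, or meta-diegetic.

diegetic, diegetic, diegetic, non-diegetic

(1) is diegetic: the sound comes from a phone physically present in the location.
(2) a fridge is part of the location's real environment → diegetic.
(3) is diegetic: the instrument and the performer are both in the scene.
Sound (4): nothing in the engine room produces it and the characters don't hear it — pure soundtrack, so non-diegetic.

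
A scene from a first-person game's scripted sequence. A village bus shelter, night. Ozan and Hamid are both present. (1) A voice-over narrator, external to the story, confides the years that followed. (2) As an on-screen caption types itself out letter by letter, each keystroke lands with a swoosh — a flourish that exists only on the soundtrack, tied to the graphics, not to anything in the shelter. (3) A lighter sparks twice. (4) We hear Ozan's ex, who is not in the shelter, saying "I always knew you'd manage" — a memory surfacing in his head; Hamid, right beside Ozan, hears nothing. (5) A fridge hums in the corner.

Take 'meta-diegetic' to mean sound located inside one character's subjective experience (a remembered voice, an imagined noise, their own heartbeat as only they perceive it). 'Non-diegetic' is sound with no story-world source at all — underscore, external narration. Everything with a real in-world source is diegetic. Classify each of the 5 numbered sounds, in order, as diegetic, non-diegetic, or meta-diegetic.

(1) is non-diegetic: the narrator exists outside the story world, addressing only the audience.
(2) is non-diegetic: sound married to a title/caption — outside the diegesis by definition.
(3) is diegetic: an in-world source (a lighter); characters could hear it.
(4) is meta-diegetic: the voice is a memory playing only inside Ozan's mind; Hamid can't hear it.
Sound (5): ambient/room sound belonging to the story's physical space, so diegetic.

non-diegetic, non-diegetic, diegetic, meta-diegetic, diegetic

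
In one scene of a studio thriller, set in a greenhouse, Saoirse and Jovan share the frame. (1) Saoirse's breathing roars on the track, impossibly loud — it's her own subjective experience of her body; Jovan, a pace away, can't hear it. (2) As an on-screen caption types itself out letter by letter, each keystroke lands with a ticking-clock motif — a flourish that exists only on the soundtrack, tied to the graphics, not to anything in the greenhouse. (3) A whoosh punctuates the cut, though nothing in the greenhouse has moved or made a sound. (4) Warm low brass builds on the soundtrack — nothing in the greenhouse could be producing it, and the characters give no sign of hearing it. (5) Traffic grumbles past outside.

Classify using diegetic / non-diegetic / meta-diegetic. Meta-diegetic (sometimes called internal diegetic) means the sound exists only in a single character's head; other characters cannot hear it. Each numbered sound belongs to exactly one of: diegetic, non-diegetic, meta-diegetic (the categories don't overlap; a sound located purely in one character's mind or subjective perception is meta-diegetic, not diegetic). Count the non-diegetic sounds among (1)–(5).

3

(1) it's Saoirse's internal bodily sensation rendered as sound; only Saoirse 'hears' it → meta-diegetic.
(2) is non-diegetic: the caption isn't part of the story world, so neither is the sound tied to it.
Sound (3): nothing in the scene produces it; it's an accent added for the audience, so non-diegetic.
Sound (4): it has no source in the story world and no character can hear it — it's underscore, so non-diegetic.
(5) is diegetic: traffic is part of the location's real environment.
Non-diegetic: (2), (3), (4) — that's 3.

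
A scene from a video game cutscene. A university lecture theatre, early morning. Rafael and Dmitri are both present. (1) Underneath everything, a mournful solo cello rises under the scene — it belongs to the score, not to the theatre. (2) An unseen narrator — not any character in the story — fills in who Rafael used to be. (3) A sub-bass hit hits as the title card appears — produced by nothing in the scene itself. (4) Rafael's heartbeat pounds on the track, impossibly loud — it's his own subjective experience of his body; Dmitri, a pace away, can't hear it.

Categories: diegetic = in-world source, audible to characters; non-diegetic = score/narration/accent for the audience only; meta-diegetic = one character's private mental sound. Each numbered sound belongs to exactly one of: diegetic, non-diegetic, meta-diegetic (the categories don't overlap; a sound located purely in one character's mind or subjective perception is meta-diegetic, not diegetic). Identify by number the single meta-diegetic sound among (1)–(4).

4

(1) it has no source in the story world and no character can hear it — it's underscore → non-diegetic.
(2) external voice-over — not a character, not heard by anyone in the scene → non-diegetic.
(3) an editorial stinger — it belongs to the cut, not the story world → non-diegetic.
(4) is meta-diegetic: a subjective body sound — Rafael's private perception, inaudible to Dmitri.
Only (4) is meta-diegetic.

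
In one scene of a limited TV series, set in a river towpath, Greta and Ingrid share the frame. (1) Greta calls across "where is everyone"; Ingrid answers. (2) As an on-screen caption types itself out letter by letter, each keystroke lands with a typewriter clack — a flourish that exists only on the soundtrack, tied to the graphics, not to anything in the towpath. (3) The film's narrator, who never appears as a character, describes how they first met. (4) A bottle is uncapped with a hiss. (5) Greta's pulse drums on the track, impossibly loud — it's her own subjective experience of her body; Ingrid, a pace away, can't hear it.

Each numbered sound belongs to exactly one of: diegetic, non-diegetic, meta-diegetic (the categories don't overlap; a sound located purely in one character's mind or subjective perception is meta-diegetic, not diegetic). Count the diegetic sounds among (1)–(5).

(1) is diegetic: on-screen dialogue — Greta speaks and Ingrid is there to hear.
Sound (2): it accompanies on-screen graphics, not anything inside the story world, so non-diegetic.
Sound (3): external voice-over — not a character, not heard by anyone in the scene, so non-diegetic.
(4) is diegetic: an in-world source (a bottle); characters could hear it.
(5) it's Greta's internal bodily sensation rendered as sound; only Greta 'hears' it → meta-diegetic.
So 2 of the 5 are diegetic: (1), (4).

2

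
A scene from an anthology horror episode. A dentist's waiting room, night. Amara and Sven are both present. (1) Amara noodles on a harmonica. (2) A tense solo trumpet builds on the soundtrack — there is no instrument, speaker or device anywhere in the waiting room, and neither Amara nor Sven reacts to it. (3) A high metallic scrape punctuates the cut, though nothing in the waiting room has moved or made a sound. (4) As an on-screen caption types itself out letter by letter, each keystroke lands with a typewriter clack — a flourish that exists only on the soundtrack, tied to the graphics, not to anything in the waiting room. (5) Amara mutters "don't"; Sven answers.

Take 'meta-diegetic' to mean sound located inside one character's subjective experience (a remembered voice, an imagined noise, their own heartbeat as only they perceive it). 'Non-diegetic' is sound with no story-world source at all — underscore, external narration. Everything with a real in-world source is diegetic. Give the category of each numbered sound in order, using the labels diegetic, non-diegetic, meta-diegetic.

(1) is diegetic: the instrument and the performer are both in the scene.
(2) it has no source in the story world and no character can hear it — it's underscore → non-diegetic.
(3) nothing in the scene produces it; it's an accent added for the audience → non-diegetic.
Sound (4): sound married to a title/caption — outside the diegesis by definition, so non-diegetic.
(5) Amara is a character speaking aloud in the scene → diegetic.

diegetic, non-diegetic, non-diegetic, non-diegetic, diegetic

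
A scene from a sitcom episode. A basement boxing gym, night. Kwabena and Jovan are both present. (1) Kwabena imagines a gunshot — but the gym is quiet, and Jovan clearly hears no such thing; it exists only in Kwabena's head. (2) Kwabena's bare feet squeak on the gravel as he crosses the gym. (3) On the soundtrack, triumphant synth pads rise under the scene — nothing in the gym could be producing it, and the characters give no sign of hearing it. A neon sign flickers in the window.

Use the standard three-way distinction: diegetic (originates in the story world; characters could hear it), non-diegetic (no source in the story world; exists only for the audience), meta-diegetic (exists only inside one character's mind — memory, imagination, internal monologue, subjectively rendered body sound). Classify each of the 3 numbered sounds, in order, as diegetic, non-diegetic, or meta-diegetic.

meta-diegetic, diegetic, non-diegetic

(1) is meta-diegetic: Kwabena alone 'hears' it — an imagined sound, not present in the space.
Sound (2): a character's body making contact with the set — an in-world sound, so diegetic.
Sound (3): nothing in the gym produces it and the characters don't hear it — pure soundtrack, so non-diegetic.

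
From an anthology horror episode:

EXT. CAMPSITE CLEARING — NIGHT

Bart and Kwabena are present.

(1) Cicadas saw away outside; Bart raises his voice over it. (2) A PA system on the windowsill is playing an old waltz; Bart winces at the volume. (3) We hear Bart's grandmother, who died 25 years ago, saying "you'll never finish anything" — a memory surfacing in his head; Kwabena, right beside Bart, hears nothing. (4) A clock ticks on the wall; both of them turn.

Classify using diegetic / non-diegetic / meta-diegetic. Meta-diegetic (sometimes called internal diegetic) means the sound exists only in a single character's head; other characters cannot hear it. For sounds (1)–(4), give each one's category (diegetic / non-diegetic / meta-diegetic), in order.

diegetic, diegetic, meta-diegetic, diegetic

(1) ambient/room sound belonging to the story's physical space → diegetic.
(2) is diegetic: source music from a PA system, which exists in the story world.
Sound (3): it's Bart's recollection rendered as sound; the other character can't hear it, so meta-diegetic.
Sound (4): the sound comes from a clock physically present in the location, so diegetic.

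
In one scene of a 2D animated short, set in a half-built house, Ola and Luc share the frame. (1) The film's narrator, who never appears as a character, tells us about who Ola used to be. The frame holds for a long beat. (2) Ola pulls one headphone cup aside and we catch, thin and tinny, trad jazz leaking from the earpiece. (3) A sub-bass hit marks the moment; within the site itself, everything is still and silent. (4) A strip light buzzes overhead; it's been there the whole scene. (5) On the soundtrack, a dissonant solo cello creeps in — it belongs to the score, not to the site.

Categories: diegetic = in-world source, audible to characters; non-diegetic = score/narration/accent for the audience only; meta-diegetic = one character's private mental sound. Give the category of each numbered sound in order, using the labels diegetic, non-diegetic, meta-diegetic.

Sound (1): commentary laid over the scene from outside the fiction, so non-diegetic.
(2) the headphones are an on-screen source → diegetic.
Sound (3): an editorial stinger — it belongs to the cut, not the story world, so non-diegetic.
(4) ambient/room sound belonging to the story's physical space → diegetic.
(5) is non-diegetic: nothing in the site produces it and the characters don't hear it — pure soundtrack.

non-diegetic, diegetic, non-diegetic, diegetic, non-diegetic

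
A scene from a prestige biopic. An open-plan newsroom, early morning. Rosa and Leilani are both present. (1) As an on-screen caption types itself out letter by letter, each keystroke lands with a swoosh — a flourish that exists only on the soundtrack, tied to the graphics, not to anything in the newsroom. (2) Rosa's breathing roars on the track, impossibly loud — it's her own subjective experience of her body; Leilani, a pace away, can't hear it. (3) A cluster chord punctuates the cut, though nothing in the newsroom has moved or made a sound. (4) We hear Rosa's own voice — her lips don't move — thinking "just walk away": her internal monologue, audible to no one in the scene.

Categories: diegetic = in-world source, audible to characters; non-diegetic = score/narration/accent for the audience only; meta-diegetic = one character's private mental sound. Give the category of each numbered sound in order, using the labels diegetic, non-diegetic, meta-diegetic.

(1) is non-diegetic: sound married to a title/caption — outside the diegesis by definition.
(2) is meta-diegetic: it's Rosa's internal bodily sensation rendered as sound; only Rosa 'hears' it.
Sound (3): an editorial stinger — it belongs to the cut, not the story world, so non-diegetic.
Sound (4): internal monologue — inside Rosa's mind, not spoken into the scene, so meta-diegetic.

non-diegetic, meta-diegetic, non-diegetic, meta-diegetic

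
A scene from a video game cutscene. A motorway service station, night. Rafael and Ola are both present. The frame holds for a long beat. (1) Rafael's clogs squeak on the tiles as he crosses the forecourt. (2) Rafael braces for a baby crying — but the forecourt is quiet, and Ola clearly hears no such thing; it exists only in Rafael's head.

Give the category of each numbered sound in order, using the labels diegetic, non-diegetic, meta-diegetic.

diegetic, meta-diegetic

(1) it's the physical sound of Rafael moving in the space → diegetic.
Sound (2): Rafael alone 'hears' it — an imagined sound, not present in the space, so meta-diegetic.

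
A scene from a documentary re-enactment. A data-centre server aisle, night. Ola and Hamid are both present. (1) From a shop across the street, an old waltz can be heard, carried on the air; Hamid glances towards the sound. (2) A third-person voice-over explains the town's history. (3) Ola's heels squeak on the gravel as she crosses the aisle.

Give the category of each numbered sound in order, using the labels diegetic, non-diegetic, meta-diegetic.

diegetic, non-diegetic, diegetic

(1) is diegetic: the music has an off-screen but real-world source and a character hears it.
Sound (2): external voice-over — not a character, not heard by anyone in the scene, so non-diegetic.
Sound (3): Ola's footsteps are produced in the story world, so diegetic.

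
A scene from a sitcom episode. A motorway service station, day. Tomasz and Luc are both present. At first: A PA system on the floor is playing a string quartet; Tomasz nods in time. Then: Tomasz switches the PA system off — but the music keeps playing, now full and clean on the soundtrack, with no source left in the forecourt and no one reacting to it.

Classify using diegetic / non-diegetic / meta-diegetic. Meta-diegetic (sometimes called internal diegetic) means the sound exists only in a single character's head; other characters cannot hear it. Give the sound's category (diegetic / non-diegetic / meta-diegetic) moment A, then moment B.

Moment A: a PA system is a real in-scene source and Tomasz reacts to it → diegetic.
Moment B: there is no longer any in-world source and no one can hear it — it has become underscore → non-diegetic.

diegetic, non-diegetic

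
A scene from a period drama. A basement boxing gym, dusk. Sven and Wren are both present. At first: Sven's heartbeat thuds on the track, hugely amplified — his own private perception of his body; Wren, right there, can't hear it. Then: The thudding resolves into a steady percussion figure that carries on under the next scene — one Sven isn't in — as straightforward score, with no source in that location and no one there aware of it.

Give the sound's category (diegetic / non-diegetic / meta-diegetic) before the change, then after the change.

Before the change: it's Sven's subjective body sound, inaudible to Wren → meta-diegetic.
After the change: detached from Sven and playing as sourceless score over a scene he isn't in — for the audience only → non-diegetic.

meta-diegetic, non-diegetic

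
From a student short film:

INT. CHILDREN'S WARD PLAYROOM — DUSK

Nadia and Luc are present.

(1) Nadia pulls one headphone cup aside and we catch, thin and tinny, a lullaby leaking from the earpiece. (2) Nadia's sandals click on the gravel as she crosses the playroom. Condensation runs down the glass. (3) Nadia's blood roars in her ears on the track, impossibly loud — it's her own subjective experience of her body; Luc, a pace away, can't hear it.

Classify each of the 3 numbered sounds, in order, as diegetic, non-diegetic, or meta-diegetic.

diegetic, diegetic, meta-diegetic

Sound (1): the earpiece is a real device on Nadia's head — source music, so diegetic.
(2) is diegetic: a character's body making contact with the set — an in-world sound.
(3) is meta-diegetic: point-of-audition from inside Nadia's body; not a sound in the room.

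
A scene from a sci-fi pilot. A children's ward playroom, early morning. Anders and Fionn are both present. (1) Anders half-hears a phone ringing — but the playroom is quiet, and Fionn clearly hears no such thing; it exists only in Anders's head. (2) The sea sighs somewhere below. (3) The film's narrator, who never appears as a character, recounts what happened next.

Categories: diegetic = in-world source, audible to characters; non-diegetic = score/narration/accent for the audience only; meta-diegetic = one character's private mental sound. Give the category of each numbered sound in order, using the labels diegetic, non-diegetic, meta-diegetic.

meta-diegetic, diegetic, non-diegetic

Sound (1): subjective to Anders: the playroom is silent and Fionn hears nothing, so meta-diegetic.
(2) is diegetic: it's the actual ambient sound of the location.
(3) is non-diegetic: the narrator exists outside the story world, addressing only the audience.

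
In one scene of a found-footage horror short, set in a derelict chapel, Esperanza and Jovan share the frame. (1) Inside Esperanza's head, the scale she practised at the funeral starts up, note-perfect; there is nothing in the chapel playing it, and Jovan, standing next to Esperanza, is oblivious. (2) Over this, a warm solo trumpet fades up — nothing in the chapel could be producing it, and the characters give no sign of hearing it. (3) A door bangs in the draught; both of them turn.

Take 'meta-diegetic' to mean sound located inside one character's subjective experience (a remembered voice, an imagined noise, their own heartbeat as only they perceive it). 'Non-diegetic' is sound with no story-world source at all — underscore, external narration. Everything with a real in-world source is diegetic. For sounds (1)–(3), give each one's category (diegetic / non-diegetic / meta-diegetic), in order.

meta-diegetic, non-diegetic, diegetic

(1) is meta-diegetic: remembered music, private to Esperanza — Jovan is oblivious because it isn't in the room.
(2) is non-diegetic: score with no on-screen or off-screen source; it exists for the audience alone.
Sound (3): the sound comes from a door physically present in the location, so diegetic.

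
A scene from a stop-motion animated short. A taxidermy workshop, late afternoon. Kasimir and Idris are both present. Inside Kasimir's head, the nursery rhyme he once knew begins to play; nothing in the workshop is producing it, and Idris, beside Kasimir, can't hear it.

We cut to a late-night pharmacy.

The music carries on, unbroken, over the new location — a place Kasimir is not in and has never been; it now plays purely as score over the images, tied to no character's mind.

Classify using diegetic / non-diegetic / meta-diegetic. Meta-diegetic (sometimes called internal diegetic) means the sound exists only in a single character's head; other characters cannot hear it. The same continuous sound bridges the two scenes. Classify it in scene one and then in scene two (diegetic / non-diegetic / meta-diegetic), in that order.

Scene one: the music exists only inside Kasimir's mind; Idris can't hear it → meta-diegetic.
Scene two: it's detached from Kasimir entirely and plays over unrelated images with no in-world source — conventional underscore → non-diegetic.

meta-diegetic, non-diegetic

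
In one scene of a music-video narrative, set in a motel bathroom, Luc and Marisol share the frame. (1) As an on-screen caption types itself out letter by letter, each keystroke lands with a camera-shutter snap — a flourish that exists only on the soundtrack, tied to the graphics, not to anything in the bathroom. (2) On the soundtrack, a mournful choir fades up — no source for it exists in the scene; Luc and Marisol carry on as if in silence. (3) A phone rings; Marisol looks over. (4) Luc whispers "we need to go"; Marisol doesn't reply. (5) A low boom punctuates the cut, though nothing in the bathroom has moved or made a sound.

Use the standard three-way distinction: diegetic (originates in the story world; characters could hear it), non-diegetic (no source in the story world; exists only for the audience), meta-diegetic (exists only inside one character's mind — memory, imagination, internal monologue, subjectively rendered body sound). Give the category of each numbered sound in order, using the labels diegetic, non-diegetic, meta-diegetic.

(1) is non-diegetic: sound married to a title/caption — outside the diegesis by definition.
(2) is non-diegetic: nothing in the bathroom produces it and the characters don't hear it — pure soundtrack.
Sound (3): the sound comes from a phone physically present in the location, so diegetic.
(4) is diegetic: on-screen dialogue — Luc speaks and Marisol is there to hear.
(5) nothing in the scene produces it; it's an accent added for the audience → non-diegetic.

non-diegetic, non-diegetic, diegetic, diegetic, non-diegetic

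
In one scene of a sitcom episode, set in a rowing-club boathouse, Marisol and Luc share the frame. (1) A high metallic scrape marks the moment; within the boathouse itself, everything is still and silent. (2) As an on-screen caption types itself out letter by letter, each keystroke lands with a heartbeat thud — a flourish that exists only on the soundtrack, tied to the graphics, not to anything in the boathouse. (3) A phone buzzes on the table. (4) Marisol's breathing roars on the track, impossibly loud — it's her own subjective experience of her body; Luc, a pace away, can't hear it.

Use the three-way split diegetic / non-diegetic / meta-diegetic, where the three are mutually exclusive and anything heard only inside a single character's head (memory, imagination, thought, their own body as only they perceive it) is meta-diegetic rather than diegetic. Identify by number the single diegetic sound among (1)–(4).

3

(1) an editorial stinger — it belongs to the cut, not the story world → non-diegetic.
(2) is non-diegetic: the caption isn't part of the story world, so neither is the sound tied to it.
(3) is diegetic: the sound comes from a phone physically present in the location.
(4) a subjective body sound — Marisol's private perception, inaudible to Luc → meta-diegetic.
Only (3) is diegetic.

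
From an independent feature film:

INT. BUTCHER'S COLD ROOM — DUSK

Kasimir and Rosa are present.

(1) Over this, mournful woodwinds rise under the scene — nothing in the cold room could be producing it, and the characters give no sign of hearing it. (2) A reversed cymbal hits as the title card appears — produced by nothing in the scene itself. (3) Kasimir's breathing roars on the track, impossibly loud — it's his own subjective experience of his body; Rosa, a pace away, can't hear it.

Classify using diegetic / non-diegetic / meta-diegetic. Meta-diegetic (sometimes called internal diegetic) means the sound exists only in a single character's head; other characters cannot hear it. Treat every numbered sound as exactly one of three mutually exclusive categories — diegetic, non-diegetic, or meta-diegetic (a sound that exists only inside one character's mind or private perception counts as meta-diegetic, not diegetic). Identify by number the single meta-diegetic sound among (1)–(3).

(1) is non-diegetic: score with no on-screen or off-screen source; it exists for the audience alone.
(2) is non-diegetic: nothing in the scene produces it; it's an accent added for the audience.
(3) a subjective body sound — Kasimir's private perception, inaudible to Rosa → meta-diegetic.
Only (3) is meta-diegetic.

3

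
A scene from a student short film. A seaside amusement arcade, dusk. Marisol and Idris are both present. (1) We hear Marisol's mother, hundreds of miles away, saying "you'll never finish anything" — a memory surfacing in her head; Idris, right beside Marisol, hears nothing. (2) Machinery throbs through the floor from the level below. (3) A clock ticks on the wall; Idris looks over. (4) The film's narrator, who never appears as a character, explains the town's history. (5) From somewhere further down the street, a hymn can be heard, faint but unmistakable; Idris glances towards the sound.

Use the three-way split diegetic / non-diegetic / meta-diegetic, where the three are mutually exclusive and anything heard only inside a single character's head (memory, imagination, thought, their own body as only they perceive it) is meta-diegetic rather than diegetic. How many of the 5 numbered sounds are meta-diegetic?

Sound (1): the voice is a memory playing only inside Marisol's mind; Idris can't hear it, so meta-diegetic.
(2) is diegetic: ambient/room sound belonging to the story's physical space.
Sound (3): an in-world source (a clock); characters could hear it, so diegetic.
(4) commentary laid over the scene from outside the fiction → non-diegetic.
Sound (5): off-screen diegetic: the source is out of frame but still in the story's space, so diegetic.
Meta-diegetic: (1) — that's 1.

1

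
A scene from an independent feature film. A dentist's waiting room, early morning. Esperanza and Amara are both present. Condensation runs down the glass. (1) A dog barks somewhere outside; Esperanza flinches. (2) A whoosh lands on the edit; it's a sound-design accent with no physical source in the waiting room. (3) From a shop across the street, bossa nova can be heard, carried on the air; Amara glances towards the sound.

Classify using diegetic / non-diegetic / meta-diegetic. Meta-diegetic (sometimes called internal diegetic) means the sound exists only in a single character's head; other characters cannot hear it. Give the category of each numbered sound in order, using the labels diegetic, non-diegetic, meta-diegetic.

diegetic, non-diegetic, diegetic

(1) a dog is a real object/event in the scene's world → diegetic.
(2) nothing in the scene produces it; it's an accent added for the audience → non-diegetic.
(3) is diegetic: it's coming from a shop across the street — a location within the story world — and Amara reacts.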